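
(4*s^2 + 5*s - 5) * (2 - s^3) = -4*s^5 - 5*s^4 + 5*s^3 + 8*s^2 + 10*s - 10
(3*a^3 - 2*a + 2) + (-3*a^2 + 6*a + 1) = 3*a^3 - 3*a^2 + 4*a + 3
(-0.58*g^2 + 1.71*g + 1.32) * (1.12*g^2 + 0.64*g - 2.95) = -0.6496*g^4 + 1.544*g^3 + 4.2838*g^2 - 4.1997*g - 3.894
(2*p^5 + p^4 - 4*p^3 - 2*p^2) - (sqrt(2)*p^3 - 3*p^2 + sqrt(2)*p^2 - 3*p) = 2*p^5 + p^4 - 4*p^3 - sqrt(2)*p^3 - sqrt(2)*p^2 + p^2 + 3*p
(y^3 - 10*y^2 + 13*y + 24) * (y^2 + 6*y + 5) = y^5 - 4*y^4 - 42*y^3 + 52*y^2 + 209*y + 120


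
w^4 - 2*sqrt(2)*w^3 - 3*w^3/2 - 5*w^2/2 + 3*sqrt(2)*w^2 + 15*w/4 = w*(w - 3/2)*(w - 5*sqrt(2)/2)*(w + sqrt(2)/2)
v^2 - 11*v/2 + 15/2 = (v - 3)*(v - 5/2)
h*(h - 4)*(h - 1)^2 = h^4 - 6*h^3 + 9*h^2 - 4*h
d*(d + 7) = d^2 + 7*d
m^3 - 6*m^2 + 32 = (m - 4)^2*(m + 2)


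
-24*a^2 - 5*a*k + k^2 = (-8*a + k)*(3*a + k)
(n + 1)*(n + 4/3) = n^2 + 7*n/3 + 4/3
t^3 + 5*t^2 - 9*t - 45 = (t - 3)*(t + 3)*(t + 5)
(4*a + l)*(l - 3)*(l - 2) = 4*a*l^2 - 20*a*l + 24*a + l^3 - 5*l^2 + 6*l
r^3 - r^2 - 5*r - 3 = (r - 3)*(r + 1)^2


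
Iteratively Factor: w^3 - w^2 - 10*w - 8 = (w - 4)*(w^2 + 3*w + 2) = (w - 4)*(w + 1)*(w + 2)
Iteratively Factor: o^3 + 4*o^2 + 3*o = (o + 1)*(o^2 + 3*o) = o*(o + 1)*(o + 3)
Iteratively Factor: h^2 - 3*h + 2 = (h - 2)*(h - 1)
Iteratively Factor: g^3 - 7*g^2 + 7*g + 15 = (g - 5)*(g^2 - 2*g - 3) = (g - 5)*(g + 1)*(g - 3)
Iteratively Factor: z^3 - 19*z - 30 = (z - 5)*(z^2 + 5*z + 6) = (z - 5)*(z + 3)*(z + 2)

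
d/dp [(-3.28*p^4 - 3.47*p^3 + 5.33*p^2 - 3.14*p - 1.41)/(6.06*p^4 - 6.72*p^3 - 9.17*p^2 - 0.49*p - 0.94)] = (43.0698*p^6 - 4.44439999999997*p^5 + 129.5443*p^4 + 7.71019999999999*p^3 - 50.0457*p^2 - 35.8798*p + 2.2607)/(36.7236*p^8 - 81.4464*p^7 - 65.982*p^6 + 117.306*p^5 + 79.2817*p^4 + 21.6202*p^3 + 17.4797*p^2 + 0.9212*p + 0.8836)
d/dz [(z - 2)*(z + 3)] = 2*z + 1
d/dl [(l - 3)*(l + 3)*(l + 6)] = 3*l^2 + 12*l - 9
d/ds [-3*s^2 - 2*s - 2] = -6*s - 2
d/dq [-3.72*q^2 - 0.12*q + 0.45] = -7.44*q - 0.12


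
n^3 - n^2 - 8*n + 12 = (n - 2)^2*(n + 3)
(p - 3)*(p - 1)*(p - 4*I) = p^3 - 4*p^2 - 4*I*p^2 + 3*p + 16*I*p - 12*I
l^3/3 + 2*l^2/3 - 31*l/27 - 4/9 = (l/3 + 1)*(l - 4/3)*(l + 1/3)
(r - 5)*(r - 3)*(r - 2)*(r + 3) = r^4 - 7*r^3 + r^2 + 63*r - 90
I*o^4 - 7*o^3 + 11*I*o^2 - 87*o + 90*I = (o - 3*I)*(o + 5*I)*(o + 6*I)*(I*o + 1)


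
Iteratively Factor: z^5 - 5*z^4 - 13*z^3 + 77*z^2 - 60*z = (z - 3)*(z^4 - 2*z^3 - 19*z^2 + 20*z) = (z - 5)*(z - 3)*(z^3 + 3*z^2 - 4*z) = (z - 5)*(z - 3)*(z - 1)*(z^2 + 4*z) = z*(z - 5)*(z - 3)*(z - 1)*(z + 4)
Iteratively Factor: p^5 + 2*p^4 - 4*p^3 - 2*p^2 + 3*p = (p - 1)*(p^4 + 3*p^3 - p^2 - 3*p) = (p - 1)*(p + 3)*(p^3 - p) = p*(p - 1)*(p + 3)*(p^2 - 1) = p*(p - 1)*(p + 1)*(p + 3)*(p - 1)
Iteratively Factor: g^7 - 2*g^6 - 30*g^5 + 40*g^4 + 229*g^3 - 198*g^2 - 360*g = (g - 2)*(g^6 - 30*g^4 - 20*g^3 + 189*g^2 + 180*g) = (g - 5)*(g - 2)*(g^5 + 5*g^4 - 5*g^3 - 45*g^2 - 36*g) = (g - 5)*(g - 3)*(g - 2)*(g^4 + 8*g^3 + 19*g^2 + 12*g) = g*(g - 5)*(g - 3)*(g - 2)*(g^3 + 8*g^2 + 19*g + 12) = g*(g - 5)*(g - 3)*(g - 2)*(g + 1)*(g^2 + 7*g + 12) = g*(g - 5)*(g - 3)*(g - 2)*(g + 1)*(g + 4)*(g + 3)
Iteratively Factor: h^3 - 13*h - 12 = (h - 4)*(h^2 + 4*h + 3) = (h - 4)*(h + 1)*(h + 3)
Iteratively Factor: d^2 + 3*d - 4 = (d - 1)*(d + 4)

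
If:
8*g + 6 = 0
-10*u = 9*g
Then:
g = -3/4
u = 27/40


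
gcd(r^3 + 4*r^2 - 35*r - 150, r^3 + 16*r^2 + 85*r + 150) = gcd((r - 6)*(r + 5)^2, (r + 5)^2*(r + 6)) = r^2 + 10*r + 25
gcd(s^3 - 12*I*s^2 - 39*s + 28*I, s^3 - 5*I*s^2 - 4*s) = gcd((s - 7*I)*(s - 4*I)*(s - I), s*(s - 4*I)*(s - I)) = s^2 - 5*I*s - 4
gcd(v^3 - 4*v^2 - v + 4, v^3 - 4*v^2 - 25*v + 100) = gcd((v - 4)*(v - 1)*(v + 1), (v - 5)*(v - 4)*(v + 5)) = v - 4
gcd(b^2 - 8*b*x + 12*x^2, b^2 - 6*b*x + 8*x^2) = -b + 2*x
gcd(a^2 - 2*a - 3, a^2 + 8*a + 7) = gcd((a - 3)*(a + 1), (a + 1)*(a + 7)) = a + 1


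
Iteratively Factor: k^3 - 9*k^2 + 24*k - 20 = (k - 5)*(k^2 - 4*k + 4) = (k - 5)*(k - 2)*(k - 2)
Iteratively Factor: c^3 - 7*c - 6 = (c + 2)*(c^2 - 2*c - 3) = (c + 1)*(c + 2)*(c - 3)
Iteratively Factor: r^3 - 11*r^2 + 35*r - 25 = (r - 5)*(r^2 - 6*r + 5) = (r - 5)*(r - 1)*(r - 5)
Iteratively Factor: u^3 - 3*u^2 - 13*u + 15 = (u - 5)*(u^2 + 2*u - 3) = (u - 5)*(u - 1)*(u + 3)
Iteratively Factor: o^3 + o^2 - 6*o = (o - 2)*(o^2 + 3*o) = (o - 2)*(o + 3)*(o)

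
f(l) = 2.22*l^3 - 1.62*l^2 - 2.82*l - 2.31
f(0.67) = -4.26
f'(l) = 6.66*l^2 - 3.24*l - 2.82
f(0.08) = -2.54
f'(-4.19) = 127.68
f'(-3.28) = 79.46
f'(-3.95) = 113.89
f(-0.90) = -2.70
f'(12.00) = 917.34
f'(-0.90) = 5.49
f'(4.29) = 105.85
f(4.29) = 131.05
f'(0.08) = -3.04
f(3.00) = 34.59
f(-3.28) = -88.83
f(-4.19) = -182.24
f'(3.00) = 47.40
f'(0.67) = -2.00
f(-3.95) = -153.27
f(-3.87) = -144.33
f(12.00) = 3566.73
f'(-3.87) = 109.46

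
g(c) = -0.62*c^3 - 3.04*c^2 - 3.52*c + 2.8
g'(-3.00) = -2.02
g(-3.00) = 2.74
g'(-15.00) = -330.82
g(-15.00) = 1464.10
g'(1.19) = -13.39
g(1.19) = -6.74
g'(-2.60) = -0.29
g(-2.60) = 2.30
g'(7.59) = -156.82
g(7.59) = -470.14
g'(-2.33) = 0.55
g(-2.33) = 2.34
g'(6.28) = -115.06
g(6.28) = -292.76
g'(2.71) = -33.66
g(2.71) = -41.40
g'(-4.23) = -11.08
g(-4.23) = 10.22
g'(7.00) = -137.22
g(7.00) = -383.46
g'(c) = -1.86*c^2 - 6.08*c - 3.52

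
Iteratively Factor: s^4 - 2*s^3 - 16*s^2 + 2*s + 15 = (s - 5)*(s^3 + 3*s^2 - s - 3) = (s - 5)*(s + 3)*(s^2 - 1) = (s - 5)*(s + 1)*(s + 3)*(s - 1)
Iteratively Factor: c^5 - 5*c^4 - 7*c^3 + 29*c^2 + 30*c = (c - 3)*(c^4 - 2*c^3 - 13*c^2 - 10*c) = (c - 3)*(c + 1)*(c^3 - 3*c^2 - 10*c) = (c - 5)*(c - 3)*(c + 1)*(c^2 + 2*c) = c*(c - 5)*(c - 3)*(c + 1)*(c + 2)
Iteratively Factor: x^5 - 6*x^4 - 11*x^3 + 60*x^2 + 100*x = (x)*(x^4 - 6*x^3 - 11*x^2 + 60*x + 100) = x*(x + 2)*(x^3 - 8*x^2 + 5*x + 50) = x*(x - 5)*(x + 2)*(x^2 - 3*x - 10) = x*(x - 5)*(x + 2)^2*(x - 5)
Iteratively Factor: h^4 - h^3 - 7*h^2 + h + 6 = (h + 1)*(h^3 - 2*h^2 - 5*h + 6) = (h - 1)*(h + 1)*(h^2 - h - 6) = (h - 1)*(h + 1)*(h + 2)*(h - 3)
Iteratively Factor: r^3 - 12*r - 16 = (r - 4)*(r^2 + 4*r + 4) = (r - 4)*(r + 2)*(r + 2)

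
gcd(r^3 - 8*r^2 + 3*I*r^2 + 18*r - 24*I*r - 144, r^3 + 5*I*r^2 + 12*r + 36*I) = r^2 + 3*I*r + 18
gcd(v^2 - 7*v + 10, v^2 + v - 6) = v - 2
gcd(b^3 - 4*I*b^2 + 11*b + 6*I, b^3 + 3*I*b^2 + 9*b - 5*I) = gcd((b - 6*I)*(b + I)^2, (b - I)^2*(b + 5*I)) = 1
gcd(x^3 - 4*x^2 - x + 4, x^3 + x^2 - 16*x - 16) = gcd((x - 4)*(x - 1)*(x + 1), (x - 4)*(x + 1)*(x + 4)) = x^2 - 3*x - 4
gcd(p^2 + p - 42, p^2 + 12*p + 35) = p + 7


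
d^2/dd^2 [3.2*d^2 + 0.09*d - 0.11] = 6.40000000000000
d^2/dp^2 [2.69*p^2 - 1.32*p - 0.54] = 5.38000000000000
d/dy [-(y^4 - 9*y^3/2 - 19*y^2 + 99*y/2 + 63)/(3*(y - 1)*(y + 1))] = (-4*y^3 + 17*y^2 - 22*y + 99)/(6*(y^2 - 2*y + 1))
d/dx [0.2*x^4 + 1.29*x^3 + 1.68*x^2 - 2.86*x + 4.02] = 0.8*x^3 + 3.87*x^2 + 3.36*x - 2.86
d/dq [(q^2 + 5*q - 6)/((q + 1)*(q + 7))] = (3*q^2 + 26*q + 83)/(q^4 + 16*q^3 + 78*q^2 + 112*q + 49)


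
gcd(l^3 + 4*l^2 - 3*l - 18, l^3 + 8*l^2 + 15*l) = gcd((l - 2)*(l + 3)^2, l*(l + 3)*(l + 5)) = l + 3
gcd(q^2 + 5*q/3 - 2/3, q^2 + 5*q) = 1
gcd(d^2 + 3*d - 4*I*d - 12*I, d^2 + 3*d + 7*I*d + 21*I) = d + 3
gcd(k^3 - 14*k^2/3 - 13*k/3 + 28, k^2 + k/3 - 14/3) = k + 7/3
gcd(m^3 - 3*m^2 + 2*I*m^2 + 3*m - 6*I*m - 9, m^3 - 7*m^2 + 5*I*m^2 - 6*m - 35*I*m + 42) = m + 3*I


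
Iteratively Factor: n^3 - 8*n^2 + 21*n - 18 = (n - 3)*(n^2 - 5*n + 6) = (n - 3)^2*(n - 2)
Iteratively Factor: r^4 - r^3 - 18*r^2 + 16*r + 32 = (r - 2)*(r^3 + r^2 - 16*r - 16) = (r - 2)*(r + 4)*(r^2 - 3*r - 4) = (r - 2)*(r + 1)*(r + 4)*(r - 4)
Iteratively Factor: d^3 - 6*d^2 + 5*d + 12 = (d - 4)*(d^2 - 2*d - 3) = (d - 4)*(d + 1)*(d - 3)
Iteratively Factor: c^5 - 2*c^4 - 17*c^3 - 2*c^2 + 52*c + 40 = (c + 2)*(c^4 - 4*c^3 - 9*c^2 + 16*c + 20) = (c + 2)^2*(c^3 - 6*c^2 + 3*c + 10) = (c + 1)*(c + 2)^2*(c^2 - 7*c + 10) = (c - 5)*(c + 1)*(c + 2)^2*(c - 2)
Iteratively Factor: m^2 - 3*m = (m - 3)*(m)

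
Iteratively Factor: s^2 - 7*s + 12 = (s - 4)*(s - 3)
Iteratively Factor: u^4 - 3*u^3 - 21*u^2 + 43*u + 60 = (u + 4)*(u^3 - 7*u^2 + 7*u + 15) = (u - 3)*(u + 4)*(u^2 - 4*u - 5) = (u - 3)*(u + 1)*(u + 4)*(u - 5)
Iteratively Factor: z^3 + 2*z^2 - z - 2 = (z - 1)*(z^2 + 3*z + 2) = (z - 1)*(z + 1)*(z + 2)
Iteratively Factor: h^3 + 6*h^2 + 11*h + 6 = (h + 1)*(h^2 + 5*h + 6) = (h + 1)*(h + 3)*(h + 2)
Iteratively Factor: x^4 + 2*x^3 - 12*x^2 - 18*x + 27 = (x + 3)*(x^3 - x^2 - 9*x + 9) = (x - 3)*(x + 3)*(x^2 + 2*x - 3) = (x - 3)*(x + 3)^2*(x - 1)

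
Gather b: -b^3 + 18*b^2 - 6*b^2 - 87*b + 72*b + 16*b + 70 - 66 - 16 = -b^3 + 12*b^2 + b - 12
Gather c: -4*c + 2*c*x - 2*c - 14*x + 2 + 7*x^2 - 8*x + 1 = c*(2*x - 6) + 7*x^2 - 22*x + 3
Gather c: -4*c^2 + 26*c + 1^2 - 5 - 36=-4*c^2 + 26*c - 40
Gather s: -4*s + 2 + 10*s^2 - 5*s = 10*s^2 - 9*s + 2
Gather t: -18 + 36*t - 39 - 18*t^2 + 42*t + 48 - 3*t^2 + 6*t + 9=-21*t^2 + 84*t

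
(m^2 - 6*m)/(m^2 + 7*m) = (m - 6)/(m + 7)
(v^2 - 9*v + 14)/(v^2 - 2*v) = (v - 7)/v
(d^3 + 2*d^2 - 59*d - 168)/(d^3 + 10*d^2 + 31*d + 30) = (d^2 - d - 56)/(d^2 + 7*d + 10)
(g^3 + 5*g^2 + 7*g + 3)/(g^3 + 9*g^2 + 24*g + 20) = (g^3 + 5*g^2 + 7*g + 3)/(g^3 + 9*g^2 + 24*g + 20)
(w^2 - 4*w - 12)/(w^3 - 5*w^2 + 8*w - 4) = (w^2 - 4*w - 12)/(w^3 - 5*w^2 + 8*w - 4)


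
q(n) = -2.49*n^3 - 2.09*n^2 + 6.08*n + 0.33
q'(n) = -7.47*n^2 - 4.18*n + 6.08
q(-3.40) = 53.36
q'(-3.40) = -66.06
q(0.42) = 2.33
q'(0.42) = 3.01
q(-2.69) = 17.32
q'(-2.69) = -36.73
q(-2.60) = 14.16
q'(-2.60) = -33.55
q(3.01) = -68.21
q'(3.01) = -74.18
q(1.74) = -8.54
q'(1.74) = -23.81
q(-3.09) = 35.05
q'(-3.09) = -52.33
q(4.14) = -187.01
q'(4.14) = -139.26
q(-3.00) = 30.51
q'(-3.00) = -48.61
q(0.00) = 0.33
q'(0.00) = 6.08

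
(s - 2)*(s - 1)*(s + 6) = s^3 + 3*s^2 - 16*s + 12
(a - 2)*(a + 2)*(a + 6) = a^3 + 6*a^2 - 4*a - 24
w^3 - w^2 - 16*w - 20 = (w - 5)*(w + 2)^2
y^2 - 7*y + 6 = (y - 6)*(y - 1)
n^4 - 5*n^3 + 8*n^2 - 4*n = n*(n - 2)^2*(n - 1)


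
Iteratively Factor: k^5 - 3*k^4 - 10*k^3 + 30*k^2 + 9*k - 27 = (k - 3)*(k^4 - 10*k^2 + 9) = (k - 3)*(k + 3)*(k^3 - 3*k^2 - k + 3) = (k - 3)*(k + 1)*(k + 3)*(k^2 - 4*k + 3) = (k - 3)^2*(k + 1)*(k + 3)*(k - 1)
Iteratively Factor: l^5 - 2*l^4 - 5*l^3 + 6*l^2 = (l - 1)*(l^4 - l^3 - 6*l^2) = (l - 1)*(l + 2)*(l^3 - 3*l^2) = (l - 3)*(l - 1)*(l + 2)*(l^2) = l*(l - 3)*(l - 1)*(l + 2)*(l)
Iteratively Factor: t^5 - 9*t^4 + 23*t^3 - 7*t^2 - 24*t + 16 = (t - 4)*(t^4 - 5*t^3 + 3*t^2 + 5*t - 4) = (t - 4)*(t - 1)*(t^3 - 4*t^2 - t + 4) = (t - 4)*(t - 1)^2*(t^2 - 3*t - 4) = (t - 4)*(t - 1)^2*(t + 1)*(t - 4)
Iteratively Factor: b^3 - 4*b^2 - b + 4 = (b + 1)*(b^2 - 5*b + 4) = (b - 4)*(b + 1)*(b - 1)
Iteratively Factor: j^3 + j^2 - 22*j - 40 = (j + 4)*(j^2 - 3*j - 10) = (j + 2)*(j + 4)*(j - 5)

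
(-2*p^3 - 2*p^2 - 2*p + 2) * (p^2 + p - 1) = -2*p^5 - 4*p^4 - 2*p^3 + 2*p^2 + 4*p - 2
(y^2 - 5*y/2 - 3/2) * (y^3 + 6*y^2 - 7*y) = y^5 + 7*y^4/2 - 47*y^3/2 + 17*y^2/2 + 21*y/2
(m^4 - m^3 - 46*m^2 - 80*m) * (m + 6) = m^5 + 5*m^4 - 52*m^3 - 356*m^2 - 480*m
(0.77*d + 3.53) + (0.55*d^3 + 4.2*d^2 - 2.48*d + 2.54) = 0.55*d^3 + 4.2*d^2 - 1.71*d + 6.07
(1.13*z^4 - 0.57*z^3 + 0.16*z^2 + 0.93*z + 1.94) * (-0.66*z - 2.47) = -0.7458*z^5 - 2.4149*z^4 + 1.3023*z^3 - 1.009*z^2 - 3.5775*z - 4.7918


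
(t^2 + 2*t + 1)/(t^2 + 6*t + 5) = (t + 1)/(t + 5)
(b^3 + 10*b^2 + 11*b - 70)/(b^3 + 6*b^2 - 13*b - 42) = (b^2 + 3*b - 10)/(b^2 - b - 6)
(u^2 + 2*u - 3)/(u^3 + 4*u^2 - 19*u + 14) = (u + 3)/(u^2 + 5*u - 14)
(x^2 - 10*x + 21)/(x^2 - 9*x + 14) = (x - 3)/(x - 2)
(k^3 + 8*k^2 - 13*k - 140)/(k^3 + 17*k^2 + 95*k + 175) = (k - 4)/(k + 5)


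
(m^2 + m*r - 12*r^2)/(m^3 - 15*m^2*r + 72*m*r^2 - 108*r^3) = (m + 4*r)/(m^2 - 12*m*r + 36*r^2)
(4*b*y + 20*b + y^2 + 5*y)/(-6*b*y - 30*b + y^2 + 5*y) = (4*b + y)/(-6*b + y)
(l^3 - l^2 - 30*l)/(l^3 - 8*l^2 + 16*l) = (l^2 - l - 30)/(l^2 - 8*l + 16)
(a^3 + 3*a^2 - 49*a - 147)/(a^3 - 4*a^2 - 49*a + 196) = (a + 3)/(a - 4)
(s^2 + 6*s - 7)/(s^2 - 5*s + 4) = (s + 7)/(s - 4)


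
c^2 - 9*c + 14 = (c - 7)*(c - 2)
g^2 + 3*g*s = g*(g + 3*s)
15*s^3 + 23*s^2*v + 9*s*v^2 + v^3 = (s + v)*(3*s + v)*(5*s + v)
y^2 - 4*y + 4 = (y - 2)^2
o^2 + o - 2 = (o - 1)*(o + 2)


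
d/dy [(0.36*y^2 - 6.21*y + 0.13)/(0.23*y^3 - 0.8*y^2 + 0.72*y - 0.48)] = (-0.0828*y^4 + 2.8566*y^3 - 4.7985*y^2 - 0.1376*y + 2.8872)/(0.0529*y^6 - 0.368*y^5 + 0.9712*y^4 - 1.3728*y^3 + 1.2864*y^2 - 0.6912*y + 0.2304)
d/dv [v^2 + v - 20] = 2*v + 1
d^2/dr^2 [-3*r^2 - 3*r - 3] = -6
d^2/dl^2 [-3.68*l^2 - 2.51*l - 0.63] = -7.36000000000000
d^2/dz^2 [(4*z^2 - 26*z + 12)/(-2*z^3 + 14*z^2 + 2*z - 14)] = 2*(-2*z^6 + 39*z^5 - 315*z^4 + 1098*z^3 - 1704*z^2 + 1911*z - 307)/(z^9 - 21*z^8 + 144*z^7 - 280*z^6 - 438*z^5 + 966*z^4 + 440*z^3 - 1008*z^2 - 147*z + 343)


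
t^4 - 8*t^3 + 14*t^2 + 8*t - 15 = (t - 5)*(t - 3)*(t - 1)*(t + 1)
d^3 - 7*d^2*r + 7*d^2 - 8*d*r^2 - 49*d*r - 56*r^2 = (d + 7)*(d - 8*r)*(d + r)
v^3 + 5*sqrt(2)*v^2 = v^2*(v + 5*sqrt(2))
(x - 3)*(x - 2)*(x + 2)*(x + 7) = x^4 + 4*x^3 - 25*x^2 - 16*x + 84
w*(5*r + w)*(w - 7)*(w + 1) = 5*r*w^3 - 30*r*w^2 - 35*r*w + w^4 - 6*w^3 - 7*w^2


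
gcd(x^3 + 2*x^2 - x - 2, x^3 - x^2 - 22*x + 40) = 1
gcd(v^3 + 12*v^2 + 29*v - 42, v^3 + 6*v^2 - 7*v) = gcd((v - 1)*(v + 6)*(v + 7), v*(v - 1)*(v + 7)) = v^2 + 6*v - 7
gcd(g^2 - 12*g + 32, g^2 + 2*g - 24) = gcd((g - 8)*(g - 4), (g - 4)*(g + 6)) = g - 4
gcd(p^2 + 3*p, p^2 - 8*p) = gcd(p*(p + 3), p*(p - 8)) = p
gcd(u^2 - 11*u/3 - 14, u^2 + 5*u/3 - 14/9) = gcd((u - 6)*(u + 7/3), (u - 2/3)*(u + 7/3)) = u + 7/3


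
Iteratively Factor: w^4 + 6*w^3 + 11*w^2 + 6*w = (w + 1)*(w^3 + 5*w^2 + 6*w) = (w + 1)*(w + 3)*(w^2 + 2*w) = w*(w + 1)*(w + 3)*(w + 2)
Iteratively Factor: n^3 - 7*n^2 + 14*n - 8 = (n - 4)*(n^2 - 3*n + 2) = (n - 4)*(n - 1)*(n - 2)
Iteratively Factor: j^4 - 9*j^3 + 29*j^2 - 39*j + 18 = (j - 3)*(j^3 - 6*j^2 + 11*j - 6) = (j - 3)*(j - 2)*(j^2 - 4*j + 3) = (j - 3)*(j - 2)*(j - 1)*(j - 3)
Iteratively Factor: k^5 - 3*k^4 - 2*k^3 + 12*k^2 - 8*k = (k - 1)*(k^4 - 2*k^3 - 4*k^2 + 8*k) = (k - 1)*(k + 2)*(k^3 - 4*k^2 + 4*k) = (k - 2)*(k - 1)*(k + 2)*(k^2 - 2*k) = (k - 2)^2*(k - 1)*(k + 2)*(k)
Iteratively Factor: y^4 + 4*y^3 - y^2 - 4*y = (y)*(y^3 + 4*y^2 - y - 4) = y*(y + 4)*(y^2 - 1) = y*(y - 1)*(y + 4)*(y + 1)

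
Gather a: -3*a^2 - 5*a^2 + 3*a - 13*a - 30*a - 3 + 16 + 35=-8*a^2 - 40*a + 48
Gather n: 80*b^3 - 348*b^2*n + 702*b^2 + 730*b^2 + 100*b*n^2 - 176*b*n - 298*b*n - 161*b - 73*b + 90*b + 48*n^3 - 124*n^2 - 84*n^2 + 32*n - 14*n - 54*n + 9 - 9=80*b^3 + 1432*b^2 - 144*b + 48*n^3 + n^2*(100*b - 208) + n*(-348*b^2 - 474*b - 36)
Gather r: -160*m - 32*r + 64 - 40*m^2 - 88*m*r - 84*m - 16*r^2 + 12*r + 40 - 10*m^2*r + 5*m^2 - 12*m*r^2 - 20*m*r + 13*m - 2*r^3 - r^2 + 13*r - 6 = -35*m^2 - 231*m - 2*r^3 + r^2*(-12*m - 17) + r*(-10*m^2 - 108*m - 7) + 98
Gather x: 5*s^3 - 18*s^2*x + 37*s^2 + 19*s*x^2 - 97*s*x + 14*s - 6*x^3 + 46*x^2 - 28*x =5*s^3 + 37*s^2 + 14*s - 6*x^3 + x^2*(19*s + 46) + x*(-18*s^2 - 97*s - 28)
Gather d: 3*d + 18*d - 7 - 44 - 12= 21*d - 63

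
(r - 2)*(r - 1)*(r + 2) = r^3 - r^2 - 4*r + 4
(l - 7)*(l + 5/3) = l^2 - 16*l/3 - 35/3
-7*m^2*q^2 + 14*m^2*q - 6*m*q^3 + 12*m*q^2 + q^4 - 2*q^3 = q*(-7*m + q)*(m + q)*(q - 2)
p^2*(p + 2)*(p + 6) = p^4 + 8*p^3 + 12*p^2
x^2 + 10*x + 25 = (x + 5)^2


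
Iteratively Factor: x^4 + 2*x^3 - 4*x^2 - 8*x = (x)*(x^3 + 2*x^2 - 4*x - 8) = x*(x + 2)*(x^2 - 4) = x*(x - 2)*(x + 2)*(x + 2)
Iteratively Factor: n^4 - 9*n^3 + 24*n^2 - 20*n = (n - 5)*(n^3 - 4*n^2 + 4*n) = (n - 5)*(n - 2)*(n^2 - 2*n) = (n - 5)*(n - 2)^2*(n)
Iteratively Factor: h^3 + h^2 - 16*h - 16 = (h + 1)*(h^2 - 16) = (h - 4)*(h + 1)*(h + 4)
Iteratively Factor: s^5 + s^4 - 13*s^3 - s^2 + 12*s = (s - 3)*(s^4 + 4*s^3 - s^2 - 4*s) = (s - 3)*(s - 1)*(s^3 + 5*s^2 + 4*s) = (s - 3)*(s - 1)*(s + 1)*(s^2 + 4*s) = s*(s - 3)*(s - 1)*(s + 1)*(s + 4)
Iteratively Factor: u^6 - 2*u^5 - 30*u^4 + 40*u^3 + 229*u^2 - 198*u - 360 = (u + 4)*(u^5 - 6*u^4 - 6*u^3 + 64*u^2 - 27*u - 90) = (u - 3)*(u + 4)*(u^4 - 3*u^3 - 15*u^2 + 19*u + 30) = (u - 3)*(u + 3)*(u + 4)*(u^3 - 6*u^2 + 3*u + 10) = (u - 3)*(u - 2)*(u + 3)*(u + 4)*(u^2 - 4*u - 5) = (u - 3)*(u - 2)*(u + 1)*(u + 3)*(u + 4)*(u - 5)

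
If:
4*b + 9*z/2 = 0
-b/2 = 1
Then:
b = -2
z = 16/9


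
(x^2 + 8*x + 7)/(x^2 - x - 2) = (x + 7)/(x - 2)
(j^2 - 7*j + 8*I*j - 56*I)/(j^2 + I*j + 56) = (j - 7)/(j - 7*I)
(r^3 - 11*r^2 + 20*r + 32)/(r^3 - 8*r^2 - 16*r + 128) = (r + 1)/(r + 4)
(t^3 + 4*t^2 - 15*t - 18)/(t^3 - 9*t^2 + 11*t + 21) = (t + 6)/(t - 7)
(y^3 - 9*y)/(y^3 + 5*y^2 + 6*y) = (y - 3)/(y + 2)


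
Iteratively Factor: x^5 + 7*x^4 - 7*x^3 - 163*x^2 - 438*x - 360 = (x - 5)*(x^4 + 12*x^3 + 53*x^2 + 102*x + 72) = (x - 5)*(x + 4)*(x^3 + 8*x^2 + 21*x + 18) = (x - 5)*(x + 3)*(x + 4)*(x^2 + 5*x + 6) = (x - 5)*(x + 3)^2*(x + 4)*(x + 2)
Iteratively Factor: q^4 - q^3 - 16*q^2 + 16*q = (q - 4)*(q^3 + 3*q^2 - 4*q) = (q - 4)*(q + 4)*(q^2 - q) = q*(q - 4)*(q + 4)*(q - 1)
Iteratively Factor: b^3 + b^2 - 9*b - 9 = (b + 3)*(b^2 - 2*b - 3) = (b - 3)*(b + 3)*(b + 1)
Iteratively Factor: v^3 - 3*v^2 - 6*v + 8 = (v - 4)*(v^2 + v - 2) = (v - 4)*(v + 2)*(v - 1)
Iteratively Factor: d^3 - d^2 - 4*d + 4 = (d - 2)*(d^2 + d - 2) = (d - 2)*(d + 2)*(d - 1)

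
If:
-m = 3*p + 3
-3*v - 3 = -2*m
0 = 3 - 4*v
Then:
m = 21/8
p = -15/8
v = 3/4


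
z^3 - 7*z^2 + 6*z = z*(z - 6)*(z - 1)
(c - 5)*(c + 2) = c^2 - 3*c - 10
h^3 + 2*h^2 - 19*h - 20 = (h - 4)*(h + 1)*(h + 5)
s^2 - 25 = (s - 5)*(s + 5)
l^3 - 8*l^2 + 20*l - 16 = (l - 4)*(l - 2)^2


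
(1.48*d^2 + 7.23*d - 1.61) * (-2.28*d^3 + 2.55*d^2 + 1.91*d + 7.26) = -3.3744*d^5 - 12.7104*d^4 + 24.9341*d^3 + 20.4486*d^2 + 49.4147*d - 11.6886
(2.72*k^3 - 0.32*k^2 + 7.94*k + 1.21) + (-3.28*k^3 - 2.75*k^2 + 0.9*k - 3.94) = -0.56*k^3 - 3.07*k^2 + 8.84*k - 2.73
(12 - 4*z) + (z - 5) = 7 - 3*z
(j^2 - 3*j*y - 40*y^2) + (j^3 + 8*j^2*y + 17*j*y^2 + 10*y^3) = j^3 + 8*j^2*y + j^2 + 17*j*y^2 - 3*j*y + 10*y^3 - 40*y^2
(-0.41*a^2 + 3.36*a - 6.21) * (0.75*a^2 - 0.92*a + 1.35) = -0.3075*a^4 + 2.8972*a^3 - 8.3022*a^2 + 10.2492*a - 8.3835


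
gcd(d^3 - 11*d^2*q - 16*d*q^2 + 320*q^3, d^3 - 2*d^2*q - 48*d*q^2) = -d + 8*q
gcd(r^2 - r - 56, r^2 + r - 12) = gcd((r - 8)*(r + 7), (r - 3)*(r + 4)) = 1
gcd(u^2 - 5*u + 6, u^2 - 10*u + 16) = u - 2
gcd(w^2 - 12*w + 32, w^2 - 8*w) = w - 8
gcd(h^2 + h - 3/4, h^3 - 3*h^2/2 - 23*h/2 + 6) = h - 1/2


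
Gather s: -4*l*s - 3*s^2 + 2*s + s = -3*s^2 + s*(3 - 4*l)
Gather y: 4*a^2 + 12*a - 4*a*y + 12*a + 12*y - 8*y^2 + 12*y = 4*a^2 + 24*a - 8*y^2 + y*(24 - 4*a)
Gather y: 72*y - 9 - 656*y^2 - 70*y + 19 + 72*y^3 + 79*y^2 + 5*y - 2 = 72*y^3 - 577*y^2 + 7*y + 8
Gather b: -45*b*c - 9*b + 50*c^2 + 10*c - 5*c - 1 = b*(-45*c - 9) + 50*c^2 + 5*c - 1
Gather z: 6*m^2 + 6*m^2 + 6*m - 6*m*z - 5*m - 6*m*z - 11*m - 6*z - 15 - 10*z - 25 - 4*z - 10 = 12*m^2 - 10*m + z*(-12*m - 20) - 50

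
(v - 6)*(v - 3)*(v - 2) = v^3 - 11*v^2 + 36*v - 36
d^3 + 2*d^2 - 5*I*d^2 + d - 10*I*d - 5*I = (d + 1)^2*(d - 5*I)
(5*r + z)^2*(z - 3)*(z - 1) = 25*r^2*z^2 - 100*r^2*z + 75*r^2 + 10*r*z^3 - 40*r*z^2 + 30*r*z + z^4 - 4*z^3 + 3*z^2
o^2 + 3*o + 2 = (o + 1)*(o + 2)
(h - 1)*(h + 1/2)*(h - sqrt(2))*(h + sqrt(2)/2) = h^4 - sqrt(2)*h^3/2 - h^3/2 - 3*h^2/2 + sqrt(2)*h^2/4 + sqrt(2)*h/4 + h/2 + 1/2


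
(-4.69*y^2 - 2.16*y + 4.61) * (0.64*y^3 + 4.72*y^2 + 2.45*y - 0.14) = -3.0016*y^5 - 23.5192*y^4 - 18.7353*y^3 + 17.1238*y^2 + 11.5969*y - 0.6454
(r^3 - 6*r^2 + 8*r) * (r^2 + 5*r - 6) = r^5 - r^4 - 28*r^3 + 76*r^2 - 48*r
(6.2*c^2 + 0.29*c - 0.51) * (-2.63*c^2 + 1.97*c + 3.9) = -16.306*c^4 + 11.4513*c^3 + 26.0926*c^2 + 0.1263*c - 1.989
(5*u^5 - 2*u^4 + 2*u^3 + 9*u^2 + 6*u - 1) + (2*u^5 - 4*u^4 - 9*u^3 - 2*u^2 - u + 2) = 7*u^5 - 6*u^4 - 7*u^3 + 7*u^2 + 5*u + 1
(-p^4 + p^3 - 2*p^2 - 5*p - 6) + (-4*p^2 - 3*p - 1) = -p^4 + p^3 - 6*p^2 - 8*p - 7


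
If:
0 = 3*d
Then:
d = 0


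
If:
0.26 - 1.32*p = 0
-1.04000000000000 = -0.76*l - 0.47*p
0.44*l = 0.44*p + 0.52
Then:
No Solution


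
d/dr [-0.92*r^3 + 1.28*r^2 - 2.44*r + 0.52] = -2.76*r^2 + 2.56*r - 2.44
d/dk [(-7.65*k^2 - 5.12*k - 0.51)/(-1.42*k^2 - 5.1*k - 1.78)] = (31.7446*k^2 + 25.7856*k + 6.5126)/(2.0164*k^4 + 14.484*k^3 + 31.0652*k^2 + 18.156*k + 3.1684)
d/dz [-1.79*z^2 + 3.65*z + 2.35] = 3.65 - 3.58*z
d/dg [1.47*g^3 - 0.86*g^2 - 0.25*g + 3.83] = 4.41*g^2 - 1.72*g - 0.25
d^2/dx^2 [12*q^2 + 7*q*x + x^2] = 2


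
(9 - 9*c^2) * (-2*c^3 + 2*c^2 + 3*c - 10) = 18*c^5 - 18*c^4 - 45*c^3 + 108*c^2 + 27*c - 90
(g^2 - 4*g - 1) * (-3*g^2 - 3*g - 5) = -3*g^4 + 9*g^3 + 10*g^2 + 23*g + 5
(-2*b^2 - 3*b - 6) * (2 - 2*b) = 4*b^3 + 2*b^2 + 6*b - 12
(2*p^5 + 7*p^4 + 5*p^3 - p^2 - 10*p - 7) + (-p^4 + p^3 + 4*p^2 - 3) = 2*p^5 + 6*p^4 + 6*p^3 + 3*p^2 - 10*p - 10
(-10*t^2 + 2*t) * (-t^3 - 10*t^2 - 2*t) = 10*t^5 + 98*t^4 - 4*t^2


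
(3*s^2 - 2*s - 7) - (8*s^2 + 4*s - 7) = -5*s^2 - 6*s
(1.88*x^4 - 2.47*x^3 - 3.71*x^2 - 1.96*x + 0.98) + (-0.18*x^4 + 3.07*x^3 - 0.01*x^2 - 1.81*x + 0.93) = 1.7*x^4 + 0.6*x^3 - 3.72*x^2 - 3.77*x + 1.91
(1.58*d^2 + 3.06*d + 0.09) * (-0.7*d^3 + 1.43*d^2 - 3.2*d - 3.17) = -1.106*d^5 + 0.1174*d^4 - 0.743200000000001*d^3 - 14.6719*d^2 - 9.9882*d - 0.2853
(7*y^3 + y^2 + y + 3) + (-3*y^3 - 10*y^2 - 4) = 4*y^3 - 9*y^2 + y - 1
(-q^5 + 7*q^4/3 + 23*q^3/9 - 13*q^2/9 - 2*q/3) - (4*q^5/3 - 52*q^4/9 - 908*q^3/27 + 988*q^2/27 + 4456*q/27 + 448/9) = -7*q^5/3 + 73*q^4/9 + 977*q^3/27 - 1027*q^2/27 - 4474*q/27 - 448/9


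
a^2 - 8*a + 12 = (a - 6)*(a - 2)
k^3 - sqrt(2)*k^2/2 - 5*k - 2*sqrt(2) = (k - 2*sqrt(2))*(k + sqrt(2)/2)*(k + sqrt(2))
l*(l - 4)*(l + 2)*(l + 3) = l^4 + l^3 - 14*l^2 - 24*l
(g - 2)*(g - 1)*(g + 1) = g^3 - 2*g^2 - g + 2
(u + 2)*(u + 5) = u^2 + 7*u + 10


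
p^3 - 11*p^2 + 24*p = p*(p - 8)*(p - 3)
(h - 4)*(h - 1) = h^2 - 5*h + 4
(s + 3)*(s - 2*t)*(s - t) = s^3 - 3*s^2*t + 3*s^2 + 2*s*t^2 - 9*s*t + 6*t^2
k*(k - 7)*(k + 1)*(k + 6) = k^4 - 43*k^2 - 42*k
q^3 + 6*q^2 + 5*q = q*(q + 1)*(q + 5)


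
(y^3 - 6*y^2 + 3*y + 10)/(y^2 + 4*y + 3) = (y^2 - 7*y + 10)/(y + 3)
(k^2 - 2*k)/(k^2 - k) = (k - 2)/(k - 1)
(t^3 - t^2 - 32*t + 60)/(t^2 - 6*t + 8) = (t^2 + t - 30)/(t - 4)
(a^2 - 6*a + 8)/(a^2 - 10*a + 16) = (a - 4)/(a - 8)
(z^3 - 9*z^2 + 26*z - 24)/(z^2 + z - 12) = (z^2 - 6*z + 8)/(z + 4)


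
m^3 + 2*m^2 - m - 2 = (m - 1)*(m + 1)*(m + 2)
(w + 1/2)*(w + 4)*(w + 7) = w^3 + 23*w^2/2 + 67*w/2 + 14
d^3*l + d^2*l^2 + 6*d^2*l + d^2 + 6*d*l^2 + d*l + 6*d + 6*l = (d + 6)*(d + l)*(d*l + 1)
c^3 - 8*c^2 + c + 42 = (c - 7)*(c - 3)*(c + 2)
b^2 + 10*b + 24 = (b + 4)*(b + 6)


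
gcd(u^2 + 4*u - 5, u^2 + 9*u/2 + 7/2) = 1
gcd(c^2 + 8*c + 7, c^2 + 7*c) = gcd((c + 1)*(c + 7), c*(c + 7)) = c + 7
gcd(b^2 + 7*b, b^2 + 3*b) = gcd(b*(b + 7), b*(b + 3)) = b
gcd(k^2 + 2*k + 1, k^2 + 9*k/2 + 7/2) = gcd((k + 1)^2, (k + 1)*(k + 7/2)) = k + 1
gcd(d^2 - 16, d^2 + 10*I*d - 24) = 1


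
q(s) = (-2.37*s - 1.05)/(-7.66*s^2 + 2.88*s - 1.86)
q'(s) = (-2.37*s - 1.05)*(15.32*s - 2.88)/(-7.66*s^2 + 2.88*s - 1.86)^2 - 2.37/(-7.66*s^2 + 2.88*s - 1.86)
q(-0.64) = -0.07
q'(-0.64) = 0.22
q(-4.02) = -0.06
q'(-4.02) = -0.01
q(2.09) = 0.20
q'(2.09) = -0.12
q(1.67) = 0.27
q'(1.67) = -0.21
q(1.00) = 0.52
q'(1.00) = -0.61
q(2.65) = 0.15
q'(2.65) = -0.07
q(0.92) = 0.57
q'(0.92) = -0.70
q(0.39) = 1.04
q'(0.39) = -0.44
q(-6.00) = -0.04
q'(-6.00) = -0.01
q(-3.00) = -0.08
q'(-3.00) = -0.02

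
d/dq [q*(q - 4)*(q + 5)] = 3*q^2 + 2*q - 20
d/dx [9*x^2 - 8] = 18*x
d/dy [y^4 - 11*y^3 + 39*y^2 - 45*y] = 4*y^3 - 33*y^2 + 78*y - 45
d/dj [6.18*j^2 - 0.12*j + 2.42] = 12.36*j - 0.12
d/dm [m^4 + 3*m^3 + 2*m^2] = m*(4*m^2 + 9*m + 4)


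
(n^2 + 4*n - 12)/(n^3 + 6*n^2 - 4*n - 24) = 1/(n + 2)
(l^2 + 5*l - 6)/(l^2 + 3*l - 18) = (l - 1)/(l - 3)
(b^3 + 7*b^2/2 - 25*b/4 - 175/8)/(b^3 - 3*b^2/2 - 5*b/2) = (b^2 + 6*b + 35/4)/(b*(b + 1))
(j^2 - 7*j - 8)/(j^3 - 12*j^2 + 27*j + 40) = 1/(j - 5)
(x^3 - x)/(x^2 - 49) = (x^3 - x)/(x^2 - 49)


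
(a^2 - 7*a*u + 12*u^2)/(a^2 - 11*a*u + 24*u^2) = (-a + 4*u)/(-a + 8*u)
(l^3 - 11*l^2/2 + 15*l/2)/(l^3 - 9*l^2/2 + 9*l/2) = (2*l - 5)/(2*l - 3)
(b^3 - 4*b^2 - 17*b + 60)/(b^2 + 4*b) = b - 8 + 15/b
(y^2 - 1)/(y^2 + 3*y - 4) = (y + 1)/(y + 4)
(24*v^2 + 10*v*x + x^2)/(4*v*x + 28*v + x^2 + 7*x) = (6*v + x)/(x + 7)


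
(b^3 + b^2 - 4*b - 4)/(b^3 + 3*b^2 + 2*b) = (b - 2)/b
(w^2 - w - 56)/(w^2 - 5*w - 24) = (w + 7)/(w + 3)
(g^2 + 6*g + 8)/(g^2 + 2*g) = (g + 4)/g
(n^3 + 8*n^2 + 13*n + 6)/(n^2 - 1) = (n^2 + 7*n + 6)/(n - 1)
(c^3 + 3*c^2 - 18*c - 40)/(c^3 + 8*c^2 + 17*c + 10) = (c - 4)/(c + 1)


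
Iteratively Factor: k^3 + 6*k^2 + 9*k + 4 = (k + 1)*(k^2 + 5*k + 4) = (k + 1)*(k + 4)*(k + 1)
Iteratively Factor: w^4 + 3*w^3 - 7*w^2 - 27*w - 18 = (w + 2)*(w^3 + w^2 - 9*w - 9) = (w + 1)*(w + 2)*(w^2 - 9) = (w - 3)*(w + 1)*(w + 2)*(w + 3)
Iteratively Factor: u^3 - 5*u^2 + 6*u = (u - 2)*(u^2 - 3*u) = (u - 3)*(u - 2)*(u)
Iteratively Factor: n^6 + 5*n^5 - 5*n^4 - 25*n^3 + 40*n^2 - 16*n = (n + 4)*(n^5 + n^4 - 9*n^3 + 11*n^2 - 4*n) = (n - 1)*(n + 4)*(n^4 + 2*n^3 - 7*n^2 + 4*n) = (n - 1)^2*(n + 4)*(n^3 + 3*n^2 - 4*n) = (n - 1)^2*(n + 4)^2*(n^2 - n) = (n - 1)^3*(n + 4)^2*(n)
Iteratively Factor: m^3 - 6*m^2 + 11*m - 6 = (m - 2)*(m^2 - 4*m + 3) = (m - 3)*(m - 2)*(m - 1)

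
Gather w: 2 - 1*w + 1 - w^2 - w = -w^2 - 2*w + 3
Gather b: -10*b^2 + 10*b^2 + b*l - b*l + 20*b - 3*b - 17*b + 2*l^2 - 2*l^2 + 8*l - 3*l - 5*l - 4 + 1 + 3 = 0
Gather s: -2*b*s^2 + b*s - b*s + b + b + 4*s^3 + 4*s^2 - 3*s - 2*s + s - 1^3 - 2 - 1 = 2*b + 4*s^3 + s^2*(4 - 2*b) - 4*s - 4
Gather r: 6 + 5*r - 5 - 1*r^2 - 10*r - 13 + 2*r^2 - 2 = r^2 - 5*r - 14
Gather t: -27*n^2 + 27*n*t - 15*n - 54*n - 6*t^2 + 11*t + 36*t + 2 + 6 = -27*n^2 - 69*n - 6*t^2 + t*(27*n + 47) + 8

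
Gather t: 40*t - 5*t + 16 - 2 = 35*t + 14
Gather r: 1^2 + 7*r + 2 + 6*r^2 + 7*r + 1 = 6*r^2 + 14*r + 4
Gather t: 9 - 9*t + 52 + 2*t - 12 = 49 - 7*t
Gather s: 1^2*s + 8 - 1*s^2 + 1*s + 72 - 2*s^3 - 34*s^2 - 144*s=-2*s^3 - 35*s^2 - 142*s + 80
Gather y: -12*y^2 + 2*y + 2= -12*y^2 + 2*y + 2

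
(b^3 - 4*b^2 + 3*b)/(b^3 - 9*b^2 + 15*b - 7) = b*(b - 3)/(b^2 - 8*b + 7)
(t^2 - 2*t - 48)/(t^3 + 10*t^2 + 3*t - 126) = (t - 8)/(t^2 + 4*t - 21)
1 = 1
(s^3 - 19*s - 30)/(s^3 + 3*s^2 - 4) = (s^2 - 2*s - 15)/(s^2 + s - 2)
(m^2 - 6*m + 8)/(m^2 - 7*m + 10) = (m - 4)/(m - 5)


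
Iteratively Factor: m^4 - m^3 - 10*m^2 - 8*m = (m + 2)*(m^3 - 3*m^2 - 4*m) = m*(m + 2)*(m^2 - 3*m - 4) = m*(m - 4)*(m + 2)*(m + 1)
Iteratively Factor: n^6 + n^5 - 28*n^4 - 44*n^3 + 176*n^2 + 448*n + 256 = (n + 1)*(n^5 - 28*n^3 - 16*n^2 + 192*n + 256) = (n + 1)*(n + 2)*(n^4 - 2*n^3 - 24*n^2 + 32*n + 128) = (n - 4)*(n + 1)*(n + 2)*(n^3 + 2*n^2 - 16*n - 32) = (n - 4)*(n + 1)*(n + 2)^2*(n^2 - 16) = (n - 4)*(n + 1)*(n + 2)^2*(n + 4)*(n - 4)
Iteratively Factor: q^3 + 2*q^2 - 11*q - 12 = (q + 4)*(q^2 - 2*q - 3) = (q + 1)*(q + 4)*(q - 3)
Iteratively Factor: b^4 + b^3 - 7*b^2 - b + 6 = (b + 3)*(b^3 - 2*b^2 - b + 2) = (b - 2)*(b + 3)*(b^2 - 1) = (b - 2)*(b + 1)*(b + 3)*(b - 1)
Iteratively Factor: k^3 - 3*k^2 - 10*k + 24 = (k + 3)*(k^2 - 6*k + 8) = (k - 2)*(k + 3)*(k - 4)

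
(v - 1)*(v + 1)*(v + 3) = v^3 + 3*v^2 - v - 3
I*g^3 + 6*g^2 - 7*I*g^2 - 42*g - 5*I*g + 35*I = (g - 7)*(g - 5*I)*(I*g + 1)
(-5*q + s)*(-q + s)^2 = -5*q^3 + 11*q^2*s - 7*q*s^2 + s^3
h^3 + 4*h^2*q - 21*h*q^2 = h*(h - 3*q)*(h + 7*q)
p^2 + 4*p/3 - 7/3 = (p - 1)*(p + 7/3)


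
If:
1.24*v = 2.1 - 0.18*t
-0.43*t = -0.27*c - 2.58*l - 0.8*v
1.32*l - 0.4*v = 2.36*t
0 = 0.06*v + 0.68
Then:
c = -1323.83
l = 157.01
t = 89.74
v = -11.33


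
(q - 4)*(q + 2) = q^2 - 2*q - 8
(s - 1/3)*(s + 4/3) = s^2 + s - 4/9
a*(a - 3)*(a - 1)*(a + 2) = a^4 - 2*a^3 - 5*a^2 + 6*a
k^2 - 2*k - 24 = (k - 6)*(k + 4)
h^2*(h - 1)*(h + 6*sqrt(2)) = h^4 - h^3 + 6*sqrt(2)*h^3 - 6*sqrt(2)*h^2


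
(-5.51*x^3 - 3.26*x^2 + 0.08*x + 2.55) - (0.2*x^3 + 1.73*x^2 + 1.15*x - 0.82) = -5.71*x^3 - 4.99*x^2 - 1.07*x + 3.37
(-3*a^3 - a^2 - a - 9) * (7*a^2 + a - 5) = -21*a^5 - 10*a^4 + 7*a^3 - 59*a^2 - 4*a + 45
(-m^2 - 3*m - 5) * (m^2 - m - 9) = -m^4 - 2*m^3 + 7*m^2 + 32*m + 45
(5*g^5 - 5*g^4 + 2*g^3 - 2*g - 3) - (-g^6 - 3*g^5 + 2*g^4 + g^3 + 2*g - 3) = g^6 + 8*g^5 - 7*g^4 + g^3 - 4*g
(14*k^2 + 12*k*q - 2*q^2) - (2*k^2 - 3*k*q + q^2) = 12*k^2 + 15*k*q - 3*q^2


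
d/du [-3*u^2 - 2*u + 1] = -6*u - 2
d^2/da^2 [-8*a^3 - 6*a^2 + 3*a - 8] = -48*a - 12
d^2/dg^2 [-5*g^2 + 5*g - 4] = -10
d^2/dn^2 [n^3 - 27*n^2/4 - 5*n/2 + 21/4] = 6*n - 27/2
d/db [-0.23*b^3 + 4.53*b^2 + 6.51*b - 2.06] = -0.69*b^2 + 9.06*b + 6.51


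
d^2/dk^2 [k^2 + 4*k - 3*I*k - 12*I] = 2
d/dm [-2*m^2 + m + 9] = 1 - 4*m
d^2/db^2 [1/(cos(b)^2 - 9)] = 2*(-2*sin(b)^4 + 19*sin(b)^2 - 8)/(cos(b)^2 - 9)^3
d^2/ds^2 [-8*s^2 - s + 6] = -16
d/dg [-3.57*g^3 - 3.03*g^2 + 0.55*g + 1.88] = -10.71*g^2 - 6.06*g + 0.55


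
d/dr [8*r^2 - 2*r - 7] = 16*r - 2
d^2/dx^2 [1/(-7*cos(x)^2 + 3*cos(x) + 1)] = (-196*sin(x)^4 + 135*sin(x)^2 - 303*cos(x)/4 + 63*cos(3*x)/4 + 93)/(7*sin(x)^2 + 3*cos(x) - 6)^3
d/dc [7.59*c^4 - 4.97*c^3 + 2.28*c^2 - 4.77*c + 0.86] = 30.36*c^3 - 14.91*c^2 + 4.56*c - 4.77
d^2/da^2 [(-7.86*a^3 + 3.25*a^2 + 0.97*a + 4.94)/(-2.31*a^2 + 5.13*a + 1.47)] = (-5.6843418860808e-14*a^5 - 1.13686837721616e-13*a^4 + 379.703088*a^3 + 131.260122*a^2 + 433.387962*a - 292.976604)/(12.326391*a^6 - 82.122579*a^5 + 158.843916*a^4 - 30.486051*a^3 - 101.082492*a^2 - 33.256251*a - 3.176523)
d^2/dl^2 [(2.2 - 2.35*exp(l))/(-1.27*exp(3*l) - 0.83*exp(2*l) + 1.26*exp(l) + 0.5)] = (15.16126*exp(6*l) - 24.504015*exp(5*l) - 8.84842500000001*exp(4*l) + 22.83544*exp(3*l) + 0.180780000000002*exp(2*l) - 8.62522*exp(l) + 1.9735)*exp(l)/(2.048383*exp(9*l) + 4.016121*exp(8*l) - 3.472053*exp(7*l) - 9.816559*exp(6*l) + 0.282414000000001*exp(5*l) + 7.720374*exp(4*l) + 2.089524*exp(3*l) - 1.7589*exp(2*l) - 0.945*exp(l) - 0.125)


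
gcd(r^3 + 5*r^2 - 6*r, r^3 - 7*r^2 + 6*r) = r^2 - r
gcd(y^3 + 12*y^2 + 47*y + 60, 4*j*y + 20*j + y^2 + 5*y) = y + 5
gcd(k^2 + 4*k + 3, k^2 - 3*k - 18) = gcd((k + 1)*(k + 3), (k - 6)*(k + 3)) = k + 3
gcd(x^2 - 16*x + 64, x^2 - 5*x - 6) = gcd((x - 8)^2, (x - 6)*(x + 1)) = 1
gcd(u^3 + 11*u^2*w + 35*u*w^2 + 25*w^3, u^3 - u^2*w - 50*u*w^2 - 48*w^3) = u + w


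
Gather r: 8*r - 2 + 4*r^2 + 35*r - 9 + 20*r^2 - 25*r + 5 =24*r^2 + 18*r - 6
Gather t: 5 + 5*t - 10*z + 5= 5*t - 10*z + 10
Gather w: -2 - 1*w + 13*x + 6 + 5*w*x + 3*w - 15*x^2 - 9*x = w*(5*x + 2) - 15*x^2 + 4*x + 4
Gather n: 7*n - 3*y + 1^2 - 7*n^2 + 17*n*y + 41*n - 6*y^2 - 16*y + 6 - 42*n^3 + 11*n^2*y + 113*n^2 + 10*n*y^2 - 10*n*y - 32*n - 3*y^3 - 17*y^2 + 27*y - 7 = -42*n^3 + n^2*(11*y + 106) + n*(10*y^2 + 7*y + 16) - 3*y^3 - 23*y^2 + 8*y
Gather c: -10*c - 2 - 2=-10*c - 4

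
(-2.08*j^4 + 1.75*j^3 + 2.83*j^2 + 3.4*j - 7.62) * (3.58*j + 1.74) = -7.4464*j^5 + 2.6458*j^4 + 13.1764*j^3 + 17.0962*j^2 - 21.3636*j - 13.2588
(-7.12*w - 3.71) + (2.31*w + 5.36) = 1.65 - 4.81*w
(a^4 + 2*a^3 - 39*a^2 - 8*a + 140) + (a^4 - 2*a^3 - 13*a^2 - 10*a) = 2*a^4 - 52*a^2 - 18*a + 140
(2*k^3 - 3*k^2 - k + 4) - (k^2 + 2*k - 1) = 2*k^3 - 4*k^2 - 3*k + 5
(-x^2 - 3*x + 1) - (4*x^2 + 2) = -5*x^2 - 3*x - 1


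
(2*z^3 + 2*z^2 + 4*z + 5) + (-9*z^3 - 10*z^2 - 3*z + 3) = -7*z^3 - 8*z^2 + z + 8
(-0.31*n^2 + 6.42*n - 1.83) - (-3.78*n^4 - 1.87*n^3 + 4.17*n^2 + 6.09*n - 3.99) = 3.78*n^4 + 1.87*n^3 - 4.48*n^2 + 0.33*n + 2.16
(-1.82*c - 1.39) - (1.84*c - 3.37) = 1.98 - 3.66*c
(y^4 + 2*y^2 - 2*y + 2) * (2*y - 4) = 2*y^5 - 4*y^4 + 4*y^3 - 12*y^2 + 12*y - 8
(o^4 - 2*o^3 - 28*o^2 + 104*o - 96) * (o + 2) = o^5 - 32*o^3 + 48*o^2 + 112*o - 192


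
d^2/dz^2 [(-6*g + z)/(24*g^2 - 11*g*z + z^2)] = 2*(-(6*g - z)*(11*g - 2*z)^2 + (17*g - 3*z)*(24*g^2 - 11*g*z + z^2))/(24*g^2 - 11*g*z + z^2)^3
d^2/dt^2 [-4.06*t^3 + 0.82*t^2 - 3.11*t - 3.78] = 1.64 - 24.36*t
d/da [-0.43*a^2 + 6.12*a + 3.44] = 6.12 - 0.86*a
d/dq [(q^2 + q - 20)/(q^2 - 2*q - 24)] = (-3*q^2 - 8*q - 64)/(q^4 - 4*q^3 - 44*q^2 + 96*q + 576)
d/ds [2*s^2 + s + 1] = 4*s + 1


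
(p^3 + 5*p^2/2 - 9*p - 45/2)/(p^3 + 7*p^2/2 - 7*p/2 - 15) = (p - 3)/(p - 2)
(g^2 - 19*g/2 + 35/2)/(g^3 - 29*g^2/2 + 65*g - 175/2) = 1/(g - 5)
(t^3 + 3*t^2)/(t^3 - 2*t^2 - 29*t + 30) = t^2*(t + 3)/(t^3 - 2*t^2 - 29*t + 30)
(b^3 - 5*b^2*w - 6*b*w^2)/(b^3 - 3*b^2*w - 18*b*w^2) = (b + w)/(b + 3*w)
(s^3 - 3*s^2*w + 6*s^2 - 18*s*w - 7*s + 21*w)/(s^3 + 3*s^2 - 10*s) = (s^3 - 3*s^2*w + 6*s^2 - 18*s*w - 7*s + 21*w)/(s*(s^2 + 3*s - 10))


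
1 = 1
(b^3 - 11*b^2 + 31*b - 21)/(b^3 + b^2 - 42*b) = (b^3 - 11*b^2 + 31*b - 21)/(b*(b^2 + b - 42))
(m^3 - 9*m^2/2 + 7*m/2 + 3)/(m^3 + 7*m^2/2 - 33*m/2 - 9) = (m - 2)/(m + 6)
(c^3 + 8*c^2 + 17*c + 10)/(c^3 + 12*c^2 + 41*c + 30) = (c + 2)/(c + 6)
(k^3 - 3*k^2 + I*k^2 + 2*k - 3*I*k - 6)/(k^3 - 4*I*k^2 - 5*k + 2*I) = (k^2 + k*(-3 + 2*I) - 6*I)/(k^2 - 3*I*k - 2)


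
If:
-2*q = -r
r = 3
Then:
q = 3/2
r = 3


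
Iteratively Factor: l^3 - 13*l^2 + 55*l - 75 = (l - 5)*(l^2 - 8*l + 15) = (l - 5)*(l - 3)*(l - 5)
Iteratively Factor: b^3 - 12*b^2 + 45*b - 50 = (b - 5)*(b^2 - 7*b + 10) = (b - 5)*(b - 2)*(b - 5)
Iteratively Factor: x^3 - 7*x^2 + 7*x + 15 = (x - 3)*(x^2 - 4*x - 5) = (x - 3)*(x + 1)*(x - 5)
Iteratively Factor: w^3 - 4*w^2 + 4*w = (w)*(w^2 - 4*w + 4) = w*(w - 2)*(w - 2)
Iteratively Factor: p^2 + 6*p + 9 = (p + 3)*(p + 3)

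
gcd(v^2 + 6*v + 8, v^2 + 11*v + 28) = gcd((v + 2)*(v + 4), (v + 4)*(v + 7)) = v + 4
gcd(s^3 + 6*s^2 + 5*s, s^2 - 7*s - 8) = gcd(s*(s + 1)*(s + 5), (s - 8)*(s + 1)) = s + 1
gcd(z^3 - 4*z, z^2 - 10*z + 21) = 1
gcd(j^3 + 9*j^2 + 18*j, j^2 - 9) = j + 3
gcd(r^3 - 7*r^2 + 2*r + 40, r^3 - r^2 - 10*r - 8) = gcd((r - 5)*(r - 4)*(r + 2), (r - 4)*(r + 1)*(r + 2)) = r^2 - 2*r - 8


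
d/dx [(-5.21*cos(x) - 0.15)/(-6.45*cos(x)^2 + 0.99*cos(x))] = (-0.789160361274323 - 0.0454410956587902/cos(x) + 0.00348733989939551/cos(x)^2)*sin(x)/(-0.97698355666399*cos(x)^2 + 0.299911231348015*cos(x) - 0.0230164433360105)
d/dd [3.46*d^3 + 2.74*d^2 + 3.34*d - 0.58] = 10.38*d^2 + 5.48*d + 3.34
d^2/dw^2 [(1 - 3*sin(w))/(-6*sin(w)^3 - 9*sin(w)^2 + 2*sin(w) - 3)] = (-432*sin(w)^7 - 162*sin(w)^6 + 855*sin(w)^5 + 1488*sin(w)^4 - 36*sin(w)^3 - 1184*sin(w)^2 - 291*sin(w) + 82)/(6*sin(w)^3 + 9*sin(w)^2 - 2*sin(w) + 3)^3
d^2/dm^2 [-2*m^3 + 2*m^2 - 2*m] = 4 - 12*m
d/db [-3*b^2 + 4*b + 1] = 4 - 6*b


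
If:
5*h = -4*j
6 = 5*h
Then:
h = 6/5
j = -3/2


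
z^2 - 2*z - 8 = (z - 4)*(z + 2)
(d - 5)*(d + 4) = d^2 - d - 20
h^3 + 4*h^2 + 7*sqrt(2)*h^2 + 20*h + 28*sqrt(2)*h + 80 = (h + 4)*(h + 2*sqrt(2))*(h + 5*sqrt(2))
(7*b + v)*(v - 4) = 7*b*v - 28*b + v^2 - 4*v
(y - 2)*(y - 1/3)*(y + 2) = y^3 - y^2/3 - 4*y + 4/3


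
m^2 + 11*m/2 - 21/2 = (m - 3/2)*(m + 7)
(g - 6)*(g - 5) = g^2 - 11*g + 30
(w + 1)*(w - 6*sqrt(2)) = w^2 - 6*sqrt(2)*w + w - 6*sqrt(2)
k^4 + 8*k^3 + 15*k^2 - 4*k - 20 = (k - 1)*(k + 2)^2*(k + 5)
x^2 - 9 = (x - 3)*(x + 3)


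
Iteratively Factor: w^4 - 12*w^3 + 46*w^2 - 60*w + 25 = (w - 1)*(w^3 - 11*w^2 + 35*w - 25) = (w - 5)*(w - 1)*(w^2 - 6*w + 5) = (w - 5)^2*(w - 1)*(w - 1)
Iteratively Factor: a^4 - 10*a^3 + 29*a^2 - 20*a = (a - 1)*(a^3 - 9*a^2 + 20*a) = (a - 5)*(a - 1)*(a^2 - 4*a) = (a - 5)*(a - 4)*(a - 1)*(a)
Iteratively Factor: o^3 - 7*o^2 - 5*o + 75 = (o - 5)*(o^2 - 2*o - 15) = (o - 5)*(o + 3)*(o - 5)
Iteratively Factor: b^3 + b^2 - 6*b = (b)*(b^2 + b - 6) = b*(b - 2)*(b + 3)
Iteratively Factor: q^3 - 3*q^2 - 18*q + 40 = (q + 4)*(q^2 - 7*q + 10) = (q - 2)*(q + 4)*(q - 5)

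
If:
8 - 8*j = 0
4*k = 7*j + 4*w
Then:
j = 1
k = w + 7/4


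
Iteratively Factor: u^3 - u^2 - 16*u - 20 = (u + 2)*(u^2 - 3*u - 10) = (u - 5)*(u + 2)*(u + 2)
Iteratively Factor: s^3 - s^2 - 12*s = (s - 4)*(s^2 + 3*s) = (s - 4)*(s + 3)*(s)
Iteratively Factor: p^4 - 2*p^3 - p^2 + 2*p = (p)*(p^3 - 2*p^2 - p + 2) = p*(p + 1)*(p^2 - 3*p + 2) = p*(p - 2)*(p + 1)*(p - 1)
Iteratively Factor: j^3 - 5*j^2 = (j - 5)*(j^2) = j*(j - 5)*(j)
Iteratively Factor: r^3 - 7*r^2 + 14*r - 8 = (r - 4)*(r^2 - 3*r + 2) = (r - 4)*(r - 2)*(r - 1)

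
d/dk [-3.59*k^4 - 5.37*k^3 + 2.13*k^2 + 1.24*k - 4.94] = -14.36*k^3 - 16.11*k^2 + 4.26*k + 1.24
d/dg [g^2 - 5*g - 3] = 2*g - 5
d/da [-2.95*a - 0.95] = -2.95000000000000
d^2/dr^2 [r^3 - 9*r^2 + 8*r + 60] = 6*r - 18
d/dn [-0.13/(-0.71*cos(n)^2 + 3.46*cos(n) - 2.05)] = (0.1846*cos(n) - 0.4498)*sin(n)/(0.71*cos(n)^2 - 3.46*cos(n) + 2.05)^2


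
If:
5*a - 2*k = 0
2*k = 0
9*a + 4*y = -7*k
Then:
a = 0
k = 0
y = 0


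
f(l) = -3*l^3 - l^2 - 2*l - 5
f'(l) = -9*l^2 - 2*l - 2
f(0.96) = -10.50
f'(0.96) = -12.21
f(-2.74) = 54.68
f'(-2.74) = -64.09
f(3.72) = -180.71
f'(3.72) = -133.99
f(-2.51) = 41.16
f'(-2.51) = -53.68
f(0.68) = -7.77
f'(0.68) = -7.52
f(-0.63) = -3.39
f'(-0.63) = -4.31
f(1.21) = -14.20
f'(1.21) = -17.60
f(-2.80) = 58.62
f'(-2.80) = -66.96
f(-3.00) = 73.00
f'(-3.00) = -77.00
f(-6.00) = 619.00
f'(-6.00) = -314.00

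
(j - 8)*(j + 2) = j^2 - 6*j - 16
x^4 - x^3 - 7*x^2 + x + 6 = (x - 3)*(x - 1)*(x + 1)*(x + 2)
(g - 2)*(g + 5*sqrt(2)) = g^2 - 2*g + 5*sqrt(2)*g - 10*sqrt(2)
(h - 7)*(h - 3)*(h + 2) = h^3 - 8*h^2 + h + 42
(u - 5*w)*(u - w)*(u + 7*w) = u^3 + u^2*w - 37*u*w^2 + 35*w^3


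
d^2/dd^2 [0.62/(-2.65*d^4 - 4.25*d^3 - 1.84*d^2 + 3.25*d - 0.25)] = ((19.716*d^2 + 15.81*d + 2.2816)*(2.65*d^4 + 4.25*d^3 + 1.84*d^2 - 3.25*d + 0.25) - 0.62*(10.6*d^3 + 12.75*d^2 + 3.68*d - 3.25)*(21.2*d^3 + 25.5*d^2 + 7.36*d - 6.5))/(2.65*d^4 + 4.25*d^3 + 1.84*d^2 - 3.25*d + 0.25)^3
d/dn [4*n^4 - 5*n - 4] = 16*n^3 - 5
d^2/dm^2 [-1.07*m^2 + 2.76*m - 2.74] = -2.14000000000000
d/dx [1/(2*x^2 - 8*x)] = (2 - x)/(x^2*(x - 4)^2)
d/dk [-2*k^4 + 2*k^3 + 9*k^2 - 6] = 2*k*(-4*k^2 + 3*k + 9)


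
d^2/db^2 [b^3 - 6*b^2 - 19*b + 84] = 6*b - 12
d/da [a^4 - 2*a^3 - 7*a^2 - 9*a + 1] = 4*a^3 - 6*a^2 - 14*a - 9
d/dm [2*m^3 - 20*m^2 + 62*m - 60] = 6*m^2 - 40*m + 62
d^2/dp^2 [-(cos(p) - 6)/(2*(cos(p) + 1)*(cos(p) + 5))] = ((1 - cos(2*p))^2 - 17*cos(p) - 214*cos(2*p) - 31*cos(3*p) + 1510)/(8*(cos(p) + 1)^2*(cos(p) + 5)^3)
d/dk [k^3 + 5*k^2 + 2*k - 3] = 3*k^2 + 10*k + 2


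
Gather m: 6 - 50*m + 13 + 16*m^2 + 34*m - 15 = 16*m^2 - 16*m + 4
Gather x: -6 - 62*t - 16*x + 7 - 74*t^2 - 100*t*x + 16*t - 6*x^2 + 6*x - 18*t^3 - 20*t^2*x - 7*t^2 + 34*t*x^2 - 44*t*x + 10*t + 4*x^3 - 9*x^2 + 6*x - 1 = -18*t^3 - 81*t^2 - 36*t + 4*x^3 + x^2*(34*t - 15) + x*(-20*t^2 - 144*t - 4)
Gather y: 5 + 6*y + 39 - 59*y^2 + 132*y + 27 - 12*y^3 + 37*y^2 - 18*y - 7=-12*y^3 - 22*y^2 + 120*y + 64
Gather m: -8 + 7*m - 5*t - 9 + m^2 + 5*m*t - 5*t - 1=m^2 + m*(5*t + 7) - 10*t - 18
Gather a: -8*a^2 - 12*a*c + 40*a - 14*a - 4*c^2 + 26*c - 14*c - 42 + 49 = -8*a^2 + a*(26 - 12*c) - 4*c^2 + 12*c + 7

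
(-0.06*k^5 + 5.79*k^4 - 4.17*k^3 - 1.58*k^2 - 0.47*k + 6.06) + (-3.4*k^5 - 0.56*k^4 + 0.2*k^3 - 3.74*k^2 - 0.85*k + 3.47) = -3.46*k^5 + 5.23*k^4 - 3.97*k^3 - 5.32*k^2 - 1.32*k + 9.53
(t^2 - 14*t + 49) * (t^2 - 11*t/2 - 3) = t^4 - 39*t^3/2 + 123*t^2 - 455*t/2 - 147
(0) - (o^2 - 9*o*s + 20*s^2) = -o^2 + 9*o*s - 20*s^2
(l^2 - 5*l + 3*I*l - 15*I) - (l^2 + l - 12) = -6*l + 3*I*l + 12 - 15*I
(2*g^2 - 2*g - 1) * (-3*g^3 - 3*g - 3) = -6*g^5 + 6*g^4 - 3*g^3 + 9*g + 3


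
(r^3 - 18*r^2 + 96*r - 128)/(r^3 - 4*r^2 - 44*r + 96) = (r - 8)/(r + 6)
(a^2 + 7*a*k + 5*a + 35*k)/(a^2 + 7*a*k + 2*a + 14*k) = (a + 5)/(a + 2)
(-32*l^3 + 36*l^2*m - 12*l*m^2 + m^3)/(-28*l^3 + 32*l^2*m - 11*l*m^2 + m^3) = (8*l - m)/(7*l - m)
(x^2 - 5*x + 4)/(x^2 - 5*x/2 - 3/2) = 2*(-x^2 + 5*x - 4)/(-2*x^2 + 5*x + 3)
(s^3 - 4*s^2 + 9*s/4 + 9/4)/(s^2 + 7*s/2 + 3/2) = (2*s^2 - 9*s + 9)/(2*(s + 3))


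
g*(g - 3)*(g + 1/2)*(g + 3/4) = g^4 - 7*g^3/4 - 27*g^2/8 - 9*g/8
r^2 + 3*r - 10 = (r - 2)*(r + 5)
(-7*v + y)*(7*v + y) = -49*v^2 + y^2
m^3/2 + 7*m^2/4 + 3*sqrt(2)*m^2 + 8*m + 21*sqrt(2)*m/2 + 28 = (m/2 + sqrt(2))*(m + 7/2)*(m + 4*sqrt(2))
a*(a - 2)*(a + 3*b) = a^3 + 3*a^2*b - 2*a^2 - 6*a*b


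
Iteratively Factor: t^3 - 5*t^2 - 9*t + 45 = (t + 3)*(t^2 - 8*t + 15) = (t - 5)*(t + 3)*(t - 3)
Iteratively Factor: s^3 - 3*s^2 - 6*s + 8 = (s + 2)*(s^2 - 5*s + 4) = (s - 4)*(s + 2)*(s - 1)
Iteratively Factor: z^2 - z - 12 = (z + 3)*(z - 4)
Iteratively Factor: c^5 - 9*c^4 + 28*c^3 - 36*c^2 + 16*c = (c - 4)*(c^4 - 5*c^3 + 8*c^2 - 4*c) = c*(c - 4)*(c^3 - 5*c^2 + 8*c - 4) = c*(c - 4)*(c - 2)*(c^2 - 3*c + 2) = c*(c - 4)*(c - 2)*(c - 1)*(c - 2)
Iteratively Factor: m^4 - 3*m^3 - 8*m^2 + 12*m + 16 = (m + 1)*(m^3 - 4*m^2 - 4*m + 16) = (m - 4)*(m + 1)*(m^2 - 4) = (m - 4)*(m - 2)*(m + 1)*(m + 2)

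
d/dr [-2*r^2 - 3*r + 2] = -4*r - 3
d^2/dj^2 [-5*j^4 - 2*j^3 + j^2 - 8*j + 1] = -60*j^2 - 12*j + 2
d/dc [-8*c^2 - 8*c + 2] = -16*c - 8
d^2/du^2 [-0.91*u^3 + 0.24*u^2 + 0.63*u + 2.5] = 0.48 - 5.46*u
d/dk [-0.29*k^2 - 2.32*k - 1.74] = -0.58*k - 2.32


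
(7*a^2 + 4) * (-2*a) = -14*a^3 - 8*a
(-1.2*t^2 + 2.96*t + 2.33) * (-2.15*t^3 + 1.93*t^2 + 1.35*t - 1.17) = 2.58*t^5 - 8.68*t^4 - 0.916700000000001*t^3 + 9.8969*t^2 - 0.317699999999999*t - 2.7261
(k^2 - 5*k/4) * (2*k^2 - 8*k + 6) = 2*k^4 - 21*k^3/2 + 16*k^2 - 15*k/2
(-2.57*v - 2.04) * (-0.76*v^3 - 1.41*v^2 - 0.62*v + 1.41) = 1.9532*v^4 + 5.1741*v^3 + 4.4698*v^2 - 2.3589*v - 2.8764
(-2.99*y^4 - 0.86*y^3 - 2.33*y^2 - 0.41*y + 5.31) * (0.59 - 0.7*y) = 2.093*y^5 - 1.1621*y^4 + 1.1236*y^3 - 1.0877*y^2 - 3.9589*y + 3.1329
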